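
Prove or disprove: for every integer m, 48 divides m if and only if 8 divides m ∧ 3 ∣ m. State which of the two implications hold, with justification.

Forward direction. If 48 ∣ m, write m = 48q. Since 48 = 6·8, m = 8·(6q), so 8 ∣ m; and since 48 = 16·3, m = 3·(16q), so 3 ∣ m.

Converse. This fails: take m = 24. Both 8 ∣ 24 and 3 ∣ 24, yet 24 is not a multiple of 48 (since 24 = 0·48 + 24), so 48 ∤ 24.

(⇒) holds; (⇐) fails.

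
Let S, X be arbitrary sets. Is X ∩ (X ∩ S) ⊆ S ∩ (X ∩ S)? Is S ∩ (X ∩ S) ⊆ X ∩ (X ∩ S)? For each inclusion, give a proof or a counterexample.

Both inclusions hold.

(⟹) Let x ∈ X ∩ (X ∩ S). Then x ∈ S ∩ X, from which x ∈ S ∩ (X ∩ S).

(⟸) Let x ∈ S ∩ (X ∩ S). Then x ∈ S ∩ X, from which x ∈ X ∩ (X ∩ S).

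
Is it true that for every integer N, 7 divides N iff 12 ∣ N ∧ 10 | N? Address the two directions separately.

Neither implication holds.

[⇒] This fails: take N = 7. Certainly 7 ∣ 7, but 12 ∤ 7.

[⇐] This fails: take N = 60. Both 12 ∣ 60 and 10 ∣ 60, yet 60 is not a multiple of 7 (since 60 = 8·7 + 4), so 7 ∤ 60.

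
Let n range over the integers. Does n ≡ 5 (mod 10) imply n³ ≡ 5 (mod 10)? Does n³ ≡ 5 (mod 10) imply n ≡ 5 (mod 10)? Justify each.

Both directions hold; the statement is true.

(→) Suppose n ≡ 5 (mod 10). Write n = 10j + 5. Then (10j + 5)³ = 1000j³ + 1500j² + 750j + 125 = 10(100j³ + 150j² + 75j + 12) + 5, so n³ ≡ 5 (mod 10).

(←) For the converse, argue contrapositively. If n ≢ 5 (mod 10), then n is congruent to one of 0, 1, 2, 3, 4, 6, 7, 8, 9 modulo 10, and these give n³ ≡ 0, 1, 8, 7, 4, 6, 3, 2, 9 respectively — never 5.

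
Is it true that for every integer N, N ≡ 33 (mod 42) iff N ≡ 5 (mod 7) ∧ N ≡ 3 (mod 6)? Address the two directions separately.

The biconditional holds.

(⟹) Suppose N ≡ 33 (mod 42); write N = 42j + 33. Since 7 ∣ 42, reducing mod 7 gives N ≡ 33 ≡ 5 (mod 7); since 6 ∣ 42, reducing mod 6 gives N ≡ 33 ≡ 3 (mod 6).

(⟸) Conversely, if N ≡ 5 (mod 7) and N ≡ 3 (mod 6), then by the Chinese remainder theorem N ≡ 33 (mod 42). This is exactly N ≡ 33 (mod 42).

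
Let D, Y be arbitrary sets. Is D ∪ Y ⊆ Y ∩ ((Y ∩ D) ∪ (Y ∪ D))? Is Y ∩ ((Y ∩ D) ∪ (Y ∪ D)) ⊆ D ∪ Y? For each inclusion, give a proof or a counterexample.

(⊆) fails; (⊇) holds.

Forward inclusion. This inclusion fails. Take D = {1}, Y = ∅; then 1 ∈ D ∪ Y but 1 ∉ Y ∩ ((Y ∩ D) ∪ (Y ∪ D)).

Reverse inclusion. Let x ∈ Y ∩ ((Y ∩ D) ∪ (Y ∪ D)). Then either x ∈ Y and x ∉ D; or x ∈ D ∩ Y. In each case x ∈ D ∪ Y, so Y ∩ ((Y ∩ D) ∪ (Y ∪ D)) ⊆ D ∪ Y.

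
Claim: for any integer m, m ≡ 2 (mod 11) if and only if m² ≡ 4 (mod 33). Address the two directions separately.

(⇒) fails and (⇐) fails.

(⟹) This fails: take m = 24. Then 24 ≡ 2 (mod 11), but 24² = 576 ≡ 15 (mod 33), not 4.

(⟸) This fails: take m = 20. Then 20² = 400 ≡ 4 (mod 33), yet 20 ≡ 9 (mod 11), not 2.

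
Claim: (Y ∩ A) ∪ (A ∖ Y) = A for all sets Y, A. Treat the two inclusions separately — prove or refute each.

Both inclusions hold; the sets are equal.

Forward inclusion. Let x ∈ (Y ∩ A) ∪ (A ∖ Y). Then either x ∈ A and x ∉ Y; or x ∈ Y ∩ A. In each case x ∈ A, so (Y ∩ A) ∪ (A ∖ Y) ⊆ A.

Reverse inclusion. Let x ∈ A. Then either x ∈ A and x ∉ Y; or x ∈ Y ∩ A. In each case x ∈ (Y ∩ A) ∪ (A ∖ Y), so A ⊆ (Y ∩ A) ∪ (A ∖ Y).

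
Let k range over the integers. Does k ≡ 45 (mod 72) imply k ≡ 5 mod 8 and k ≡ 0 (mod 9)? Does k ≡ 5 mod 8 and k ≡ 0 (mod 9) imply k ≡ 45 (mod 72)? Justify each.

Both directions hold.

(⟸) If k ≡ 5 (mod 8) and k ≡ 0 (mod 9), then by the Chinese remainder theorem k ≡ 45 (mod 72). This is exactly k ≡ 45 (mod 72).

(⟹) Suppose k ≡ 45 (mod 72); write k = 72j + 45. Since 8 ∣ 72, reducing mod 8 gives k ≡ 45 ≡ 5 (mod 8); since 9 ∣ 72, reducing mod 9 gives k ≡ 45 ≡ 0 (mod 9).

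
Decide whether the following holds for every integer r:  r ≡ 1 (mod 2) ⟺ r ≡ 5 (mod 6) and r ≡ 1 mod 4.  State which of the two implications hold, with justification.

Only the reverse direction holds.

[⇒] This fails: r = 1 gives 1 ≡ 1 (mod 2) but 1 ≡ 1 (mod 6), so the conjunction on the right does not hold.

[⇐] Conversely, if r ≡ 5 (mod 6) and r ≡ 1 (mod 4), then by the Chinese remainder theorem r ≡ 5 (mod 12). Since 5 ≡ 1 (mod 2) and 2 ∣ 12, we get r ≡ 1 (mod 2).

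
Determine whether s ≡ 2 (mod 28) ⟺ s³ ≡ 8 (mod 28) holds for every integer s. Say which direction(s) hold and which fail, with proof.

(→) Suppose s ≡ 2 (mod 28). Write s = 28j + 2. Then (28j + 2)³ = 21952j³ + 4704j² + 336j + 8 = 28(784j³ + 168j² + 12j) + 8, so s³ ≡ 8 (mod 28).

(←) This fails: take s = 4. Then 4³ = 64 ≡ 8 (mod 28), yet 4 ≡ 4 (mod 28), not 2.

Only the forward direction holds.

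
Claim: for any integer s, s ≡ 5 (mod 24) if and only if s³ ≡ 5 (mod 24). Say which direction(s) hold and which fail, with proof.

(⇐) Suppose s³ ≡ 5 (mod 24). The only residue r in {0, …, 23} with r³ ≡ 5 (mod 24) is r = 5, so s ≡ 5 (mod 24).

(⇒) Suppose s ≡ 5 (mod 24). Write s = 24j + 5. Then (24j + 5)³ = 13824j³ + 8640j² + 1800j + 125 = 24(576j³ + 360j² + 75j + 5) + 5, so s³ ≡ 5 (mod 24).

Both implications hold.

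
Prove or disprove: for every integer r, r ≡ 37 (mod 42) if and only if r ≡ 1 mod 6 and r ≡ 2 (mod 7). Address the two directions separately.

The biconditional holds.

[⇒] Suppose r ≡ 37 (mod 42); write r = 42j + 37. Since 6 ∣ 42, reducing mod 6 gives r ≡ 37 ≡ 1 (mod 6); since 7 ∣ 42, reducing mod 7 gives r ≡ 37 ≡ 2 (mod 7).

[⇐] Conversely, if r ≡ 1 (mod 6) and r ≡ 2 (mod 7), then by the Chinese remainder theorem r ≡ 37 (mod 42). This is exactly r ≡ 37 (mod 42).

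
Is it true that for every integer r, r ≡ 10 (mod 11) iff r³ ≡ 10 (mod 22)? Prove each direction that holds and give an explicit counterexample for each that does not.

(⇒) fails; (⇐) holds.

[⇐] The residues r modulo 22 with r³ ≡ 10 (mod 22) are exactly {10}, and each is ≡ 10 (mod 11).

[⇒] This fails: take r = 21. Then 21 ≡ 10 (mod 11), but 21³ = 9261 ≡ 21 (mod 22), not 10.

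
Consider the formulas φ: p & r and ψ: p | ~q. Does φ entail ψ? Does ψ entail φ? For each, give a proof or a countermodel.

Only the forward direction holds.

(→) Assume the antecedent. If q is true, the antecedent forces (q = T, r = T, p = T), and p | ~q holds there. If q is false, p | ~q reduces to true regardless of the other variables. Either way p | ~q holds.

(←) This fails. Under q = F, r = F, p = F, the left side is false but the right side is true.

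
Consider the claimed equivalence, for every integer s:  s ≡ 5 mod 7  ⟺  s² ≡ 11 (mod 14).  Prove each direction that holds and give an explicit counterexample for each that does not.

[⇒] This fails: take s = 12. Then 12 ≡ 5 (mod 7), but 12² = 144 ≡ 4 (mod 14), not 11.

[⇐] This fails: take s = 9. Then 9² = 81 ≡ 11 (mod 14), yet 9 ≡ 2 (mod 7), not 5.

Neither direction holds.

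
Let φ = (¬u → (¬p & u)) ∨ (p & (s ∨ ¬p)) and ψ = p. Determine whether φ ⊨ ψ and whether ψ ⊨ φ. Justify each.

Neither implication holds.

[⇒] This fails. Under s = F, u = T, p = F, the left side is true but the right side is false.

[⇐] This fails. Under s = F, u = F, p = T, the left side is false but the right side is true.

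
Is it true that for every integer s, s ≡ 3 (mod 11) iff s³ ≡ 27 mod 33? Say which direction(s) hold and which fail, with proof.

(→) This fails: take s = 14. Then 14 ≡ 3 (mod 11), but 14³ = 2744 ≡ 5 (mod 33), not 27.

(←) Conversely, the residues r modulo 33 with r³ ≡ 27 (mod 33) are exactly {3}, and each is ≡ 3 (mod 11).

Only the converse holds.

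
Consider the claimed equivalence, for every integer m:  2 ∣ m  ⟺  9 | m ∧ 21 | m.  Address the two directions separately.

[⇒] This fails: take m = 2. Certainly 2 ∣ 2, but 9 ∤ 2.

[⇐] This fails: take m = 63. Both 9 ∣ 63 and 21 ∣ 63, yet 63 is not a multiple of 2 (since 63 = 31·2 + 1), so 2 ∤ 63.

Neither direction holds.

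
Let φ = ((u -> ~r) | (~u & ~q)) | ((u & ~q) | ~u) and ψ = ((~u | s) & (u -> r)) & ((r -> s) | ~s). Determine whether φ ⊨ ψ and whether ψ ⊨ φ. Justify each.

Both directions fail.

(⇒) This fails. Under s = F, r = F, q = F, u = T, the left side is true but the right side is false.

(⇐) This fails. Under s = T, r = T, q = T, u = T, the left side is false but the right side is true.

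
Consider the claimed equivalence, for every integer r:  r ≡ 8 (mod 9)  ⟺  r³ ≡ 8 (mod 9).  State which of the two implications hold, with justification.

(⇒) holds; (⇐) fails.

(⇒) Suppose r ≡ 8 (mod 9). Write r = 9j + 8. Then (9j + 8)³ = 729j³ + 1944j² + 1728j + 512 = 9(81j³ + 216j² + 192j + 56) + 8, so r³ ≡ 8 (mod 9).

(⇐) This fails: take r = 2. Then 2³ = 8 ≡ 8 (mod 9), yet 2 ≡ 2 (mod 9), not 8.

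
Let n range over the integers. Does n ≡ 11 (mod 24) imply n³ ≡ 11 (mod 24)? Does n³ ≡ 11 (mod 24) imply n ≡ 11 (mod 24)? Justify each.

Both directions hold.

(→) Suppose n ≡ 11 (mod 24). Write n = 24j + 11. Then (24j + 11)³ = 13824j³ + 19008j² + 8712j + 1331 = 24(576j³ + 792j² + 363j + 55) + 11, so n³ ≡ 11 (mod 24).

(←) Conversely, suppose n³ ≡ 11 (mod 24). The only residue r in {0, …, 23} with r³ ≡ 11 (mod 24) is r = 11, so n ≡ 11 (mod 24).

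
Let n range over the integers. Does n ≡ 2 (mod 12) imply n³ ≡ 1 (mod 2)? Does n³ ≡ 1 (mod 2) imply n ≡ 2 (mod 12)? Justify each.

[⇒] This fails: take n = 2. Then 2 ≡ 2 (mod 12), but 2³ = 8 ≡ 0 (mod 2), not 1.

[⇐] This fails: take n = 1. Then 1³ = 1 ≡ 1 (mod 2), yet 1 ≡ 1 (mod 12), not 2.

(⇒) fails and (⇐) fails.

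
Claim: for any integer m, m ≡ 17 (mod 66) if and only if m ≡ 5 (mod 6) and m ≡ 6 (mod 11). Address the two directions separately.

Both implications hold.

(⟸) If m ≡ 5 (mod 6) and m ≡ 6 (mod 11), then by the Chinese remainder theorem m ≡ 17 (mod 66). This is exactly m ≡ 17 (mod 66).

(⟹) Suppose m ≡ 17 (mod 66); write m = 66j + 17. Since 6 ∣ 66, reducing mod 6 gives m ≡ 17 ≡ 5 (mod 6); since 11 ∣ 66, reducing mod 11 gives m ≡ 17 ≡ 6 (mod 11).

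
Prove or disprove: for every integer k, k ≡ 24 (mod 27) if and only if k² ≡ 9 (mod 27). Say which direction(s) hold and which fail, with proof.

Only the forward implication holds.

(⟹) Suppose k ≡ 24 (mod 27). Write k = 27j + 24. Then (27j + 24)² = 729j² + 1296j + 576 = 27(27j² + 48j + 21) + 9, so k² ≡ 9 (mod 27).

(⟸) This fails: take k = 3. Then 3² = 9 ≡ 9 (mod 27), yet 3 ≡ 3 (mod 27), not 24.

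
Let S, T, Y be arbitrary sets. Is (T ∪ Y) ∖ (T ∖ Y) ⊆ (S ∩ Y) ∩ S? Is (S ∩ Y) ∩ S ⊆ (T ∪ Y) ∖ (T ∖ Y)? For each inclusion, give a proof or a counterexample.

(⊆) fails; (⊇) holds.

(⊆) This inclusion fails. Take S = ∅, T = ∅, Y = {1}; then 1 ∈ (T ∪ Y) ∖ (T ∖ Y) but 1 ∉ (S ∩ Y) ∩ S.

(⊇) Let x ∈ (S ∩ Y) ∩ S. Then either x ∈ S ∩ Y and x ∉ T; or x ∈ S ∩ T ∩ Y. In each case x ∈ (T ∪ Y) ∖ (T ∖ Y), so (S ∩ Y) ∩ S ⊆ (T ∪ Y) ∖ (T ∖ Y).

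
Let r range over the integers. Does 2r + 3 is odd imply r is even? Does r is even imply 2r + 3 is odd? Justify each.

(⇒) fails; (⇐) holds.

(→) This fails: take r = 1. Then 2r + 3 = 5, which is odd, yet r = 1 is odd, not even.

(←) Suppose r is even. Since 2 is even, 2r is even for every r, so 2r + 3 has the same parity as 3, which is odd. Hence 2r + 3 is odd.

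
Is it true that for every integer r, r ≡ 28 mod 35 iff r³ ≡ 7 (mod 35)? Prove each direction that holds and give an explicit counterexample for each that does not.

Forward direction. Suppose r ≡ 28 mod 35. Write r = 35j + 28. Then (35j + 28)³ = 42875j³ + 102900j² + 82320j + 21952 = 35(1225j³ + 2940j² + 2352j + 627) + 7, so r³ ≡ 7 (mod 35).

Converse. Suppose r³ ≡ 7 (mod 35). The only residue r in {0, …, 34} with r³ ≡ 7 (mod 35) is r = 28, so r ≡ 28 (mod 35).

Equivalent; both directions hold.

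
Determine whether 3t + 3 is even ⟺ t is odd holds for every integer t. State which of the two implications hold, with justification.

[⇒] Suppose 3t + 3 is even. Since 3 is odd, 3t and t have the same parity, so 3t + 3 ≡ t + 3 (mod 2). As 3 is odd, 3t + 3 is even exactly when t is odd. Thus t is odd.

[⇐] Conversely, suppose t is odd; write t = 2j + 1. Then 3t + 3 = 3·(2j + 1) + 3 = 2·3j + 6, which is even.

Both directions hold; the statement is true.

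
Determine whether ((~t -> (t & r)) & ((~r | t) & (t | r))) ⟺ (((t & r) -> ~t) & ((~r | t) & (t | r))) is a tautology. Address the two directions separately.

(⇒) fails; (⇐) holds.

Forward direction. This fails. Under r = T, t = T, the left side is true but the right side is false.

Converse. Assume the antecedent. If r is true, the antecedent cannot hold. If r is false, the antecedent forces (r = F, t = T), and the consequent holds there. Either way the consequent holds.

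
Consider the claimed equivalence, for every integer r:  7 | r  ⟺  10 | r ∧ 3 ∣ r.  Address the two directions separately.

Forward direction. This fails: take r = 7. Certainly 7 ∣ 7, but 10 ∤ 7.

Converse. This fails: take r = 30. Both 10 ∣ 30 and 3 ∣ 30, yet 30 is not a multiple of 7 (since 30 = 4·7 + 2), so 7 ∤ 30.

(⇒) fails and (⇐) fails.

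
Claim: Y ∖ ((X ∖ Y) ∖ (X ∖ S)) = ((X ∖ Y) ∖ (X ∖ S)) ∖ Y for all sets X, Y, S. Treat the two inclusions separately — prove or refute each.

Forward inclusion. This inclusion fails. Take X = ∅, Y = {1}, S = ∅; then 1 ∈ Y ∖ ((X ∖ Y) ∖ (X ∖ S)) but 1 ∉ ((X ∖ Y) ∖ (X ∖ S)) ∖ Y.

Reverse inclusion. This inclusion fails. Take X = {1}, Y = ∅, S = {1}; then 1 ∈ ((X ∖ Y) ∖ (X ∖ S)) ∖ Y but 1 ∉ Y ∖ ((X ∖ Y) ∖ (X ∖ S)).

Neither inclusion holds.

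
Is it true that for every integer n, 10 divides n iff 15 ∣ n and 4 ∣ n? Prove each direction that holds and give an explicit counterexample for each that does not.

Not equivalent: only (⇐) holds.

Converse. Suppose 15 ∣ n and 4 ∣ n. Any common multiple of 15 and 4 is a multiple of their lcm; here gcd(15, 4) = 1, so lcm(15, 4) = 15·4 = 60, so 60 ∣ n. Since 10 ∣ 60, it follows that 10 ∣ n.

Forward direction. This fails: take n = 10. Certainly 10 ∣ 10, but 15 ∤ 10.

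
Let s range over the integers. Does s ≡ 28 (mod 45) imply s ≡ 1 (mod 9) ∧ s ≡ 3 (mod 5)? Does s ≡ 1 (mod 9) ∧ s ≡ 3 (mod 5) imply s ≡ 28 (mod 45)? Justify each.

(⟹) Suppose s ≡ 28 (mod 45); write s = 45j + 28. Since 9 ∣ 45, reducing mod 9 gives s ≡ 28 ≡ 1 (mod 9); since 5 ∣ 45, reducing mod 5 gives s ≡ 28 ≡ 3 (mod 5).

(⟸) Conversely, if s ≡ 1 (mod 9) and s ≡ 3 (mod 5), then by the Chinese remainder theorem s ≡ 28 (mod 45). This is exactly s ≡ 28 (mod 45).

Both directions hold.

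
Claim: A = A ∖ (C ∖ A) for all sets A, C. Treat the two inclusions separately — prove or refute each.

(⟹) Let x ∈ A. Then either x ∈ A and x ∉ C; or x ∈ A ∩ C. In each case x ∈ A ∖ (C ∖ A), so A ⊆ A ∖ (C ∖ A).

(⟸) Let x ∈ A ∖ (C ∖ A). Then either x ∈ A and x ∉ C; or x ∈ A ∩ C. In each case x ∈ A, so A ∖ (C ∖ A) ⊆ A.

Both inclusions hold.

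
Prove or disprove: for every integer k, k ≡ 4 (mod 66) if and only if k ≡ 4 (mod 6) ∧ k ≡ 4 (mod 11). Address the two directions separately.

The biconditional holds.

(⇒) Suppose k ≡ 4 (mod 66); write k = 66j + 4. Since 6 ∣ 66, reducing mod 6 gives k ≡ 4 (mod 6); since 11 ∣ 66, reducing mod 11 gives k ≡ 4 (mod 11).

(⇐) Conversely, if k ≡ 4 (mod 6) and k ≡ 4 (mod 11), then by the Chinese remainder theorem k ≡ 4 (mod 66). This is exactly k ≡ 4 (mod 66).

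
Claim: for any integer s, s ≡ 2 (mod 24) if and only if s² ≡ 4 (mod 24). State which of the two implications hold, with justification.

Not equivalent: only (⇒) holds.

(→) Suppose s ≡ 2 (mod 24). Write s = 24j + 2. Then (24j + 2)² = 576j² + 96j + 4 = 24(24j² + 4j) + 4, so s² ≡ 4 (mod 24).

(←) This fails: take s = 10. Then 10² = 100 ≡ 4 (mod 24), yet 10 ≡ 10 (mod 24), not 2.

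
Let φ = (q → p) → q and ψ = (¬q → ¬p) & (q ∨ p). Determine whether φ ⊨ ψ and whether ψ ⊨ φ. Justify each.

Both implications hold.

Forward direction. Assume the antecedent. If q is true, (¬q → ¬p) & (q ∨ p) reduces to true regardless of the other variables. If q is false, the antecedent cannot hold. Either way (¬q → ¬p) & (q ∨ p) holds.

Converse. Assume the antecedent. If q is true, (q → p) → q reduces to true regardless of the other variables. If q is false, the antecedent cannot hold. Either way (q → p) → q holds.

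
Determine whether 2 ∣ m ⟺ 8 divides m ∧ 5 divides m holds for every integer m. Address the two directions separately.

Forward direction. This fails: take m = 2. Certainly 2 ∣ 2, but 8 ∤ 2.

Converse. Suppose 8 ∣ m and 5 ∣ m. Any common multiple of 8 and 5 is a multiple of their lcm; here gcd(8, 5) = 1, so lcm(8, 5) = 8·5 = 40, so 40 ∣ m. Since 2 ∣ 40, it follows that 2 ∣ m.

Only the converse holds.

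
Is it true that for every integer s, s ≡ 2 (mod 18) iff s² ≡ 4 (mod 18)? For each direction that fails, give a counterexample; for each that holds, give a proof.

The forward direction holds; the converse fails.

(⟸) This fails: take s = 16. Then 16² = 256 ≡ 4 (mod 18), yet 16 ≡ 16 (mod 18), not 2.

(⟹) Suppose s ≡ 2 (mod 18). Write s = 18j + 2. Then (18j + 2)² = 324j² + 72j + 4 = 18(18j² + 4j) + 4, so s² ≡ 4 (mod 18).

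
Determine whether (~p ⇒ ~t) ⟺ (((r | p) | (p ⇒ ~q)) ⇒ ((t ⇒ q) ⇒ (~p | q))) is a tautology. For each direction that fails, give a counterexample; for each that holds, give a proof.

(⇒) fails and (⇐) fails.

[⇒] This fails. Under p = T, q = F, t = F, r = F, the left side is true but the right side is false.

[⇐] This fails. Under p = F, q = F, t = T, r = F, the left side is false but the right side is true.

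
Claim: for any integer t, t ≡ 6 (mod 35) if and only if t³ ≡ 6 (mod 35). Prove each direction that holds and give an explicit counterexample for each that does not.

[⇐] This fails: take t = 26. Then 26³ = 17576 ≡ 6 (mod 35), yet 26 ≡ 26 (mod 35), not 6.

[⇒] Suppose t ≡ 6 (mod 35). Write t = 35j + 6. Then (35j + 6)³ = 42875j³ + 22050j² + 3780j + 216 = 35(1225j³ + 630j² + 108j + 6) + 6, so t³ ≡ 6 (mod 35).

Only the forward implication holds.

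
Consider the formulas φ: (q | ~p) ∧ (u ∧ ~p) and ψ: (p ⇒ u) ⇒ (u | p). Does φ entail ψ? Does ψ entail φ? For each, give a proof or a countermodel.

Only the forward implication holds.

(→) Assume the antecedent. If u is true, (p ⇒ u) ⇒ (u | p) reduces to true regardless of the other variables. If u is false, the antecedent cannot hold. Either way (p ⇒ u) ⇒ (u | p) holds.

(←) This fails. Under u = F, q = F, p = T, the left side is false but the right side is true.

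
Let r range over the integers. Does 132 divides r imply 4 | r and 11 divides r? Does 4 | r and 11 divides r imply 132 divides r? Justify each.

[⇒] If 132 ∣ r, write r = 132q. Since 132 = 33·4, r = 4·(33q), so 4 ∣ r; and since 132 = 12·11, r = 11·(12q), so 11 ∣ r.

[⇐] This fails: take r = 44. Both 4 ∣ 44 and 11 ∣ 44, yet 44 is not a multiple of 132 (since 44 = 0·132 + 44), so 132 ∤ 44.

(⇒) holds; (⇐) fails.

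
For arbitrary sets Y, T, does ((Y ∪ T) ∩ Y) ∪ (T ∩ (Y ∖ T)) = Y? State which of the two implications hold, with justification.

Both inclusions hold.

(⊆) Let x ∈ ((Y ∪ T) ∩ Y) ∪ (T ∩ (Y ∖ T)). Then either x ∈ Y and x ∉ T; or x ∈ Y ∩ T. In each case x ∈ Y, so ((Y ∪ T) ∩ Y) ∪ (T ∩ (Y ∖ T)) ⊆ Y.

(⊇) Let x ∈ Y. Then either x ∈ Y and x ∉ T; or x ∈ Y ∩ T. In each case x ∈ ((Y ∪ T) ∩ Y) ∪ (T ∩ (Y ∖ T)), so Y ⊆ ((Y ∪ T) ∩ Y) ∪ (T ∩ (Y ∖ T)).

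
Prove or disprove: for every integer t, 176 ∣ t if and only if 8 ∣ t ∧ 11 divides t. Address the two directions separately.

Not equivalent: only (⇒) holds.

(→) If 176 ∣ t, write t = 176q. Since 176 = 22·8, t = 8·(22q), so 8 ∣ t; and since 176 = 16·11, t = 11·(16q), so 11 ∣ t.

(←) This fails: take t = 88. Both 8 ∣ 88 and 11 ∣ 88, yet 88 is not a multiple of 176 (since 88 = 0·176 + 88), so 176 ∤ 88.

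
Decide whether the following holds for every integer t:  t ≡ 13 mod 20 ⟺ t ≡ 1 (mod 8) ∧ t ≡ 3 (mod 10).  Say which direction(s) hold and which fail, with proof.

Forward direction. This fails: t = 13 gives 13 ≡ 13 (mod 20) but 13 ≡ 5 (mod 8), so the conjunction on the right does not hold.

Converse. If t ≡ 1 (mod 8) and t ≡ 3 (mod 10), then by the Chinese remainder theorem t ≡ 33 (mod 40). Since 33 ≡ 13 (mod 20) and 20 ∣ 40, we get t ≡ 13 (mod 20).

Not equivalent: only (⇐) holds.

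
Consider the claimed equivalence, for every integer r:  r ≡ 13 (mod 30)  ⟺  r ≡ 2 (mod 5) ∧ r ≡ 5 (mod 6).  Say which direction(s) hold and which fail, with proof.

Neither direction holds.

(→) This fails: r = 13 gives 13 ≡ 13 (mod 30) but 13 ≡ 3 (mod 5), so the conjunction on the right does not hold.

(←) This fails: r = 17 satisfies both congruences on the right (17 ≡ 2 mod 5 and 17 ≡ 5 mod 6) yet 17 ≡ 17 (mod 30), not 13.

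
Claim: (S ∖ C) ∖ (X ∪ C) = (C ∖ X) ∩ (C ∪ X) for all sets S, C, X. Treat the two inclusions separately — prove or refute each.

(⊆) fails and (⊇) fails.

(⟹) This inclusion fails. Take S = {1}, C = ∅, X = ∅; then 1 ∈ (S ∖ C) ∖ (X ∪ C) but 1 ∉ (C ∖ X) ∩ (C ∪ X).

(⟸) This inclusion fails. Take S = ∅, C = {1}, X = ∅; then 1 ∈ (C ∖ X) ∩ (C ∪ X) but 1 ∉ (S ∖ C) ∖ (X ∪ C).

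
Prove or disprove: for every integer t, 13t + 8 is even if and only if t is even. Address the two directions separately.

(⟸) Suppose t is even; write t = 2j. Then 13t + 8 = 13·(2j) + 8 = 2·13j + 8, which is even.

(⟹) Suppose 13t + 8 is even. Since 13 is odd, 13t and t have the same parity, so 13t + 8 ≡ t + 8 (mod 2). As 8 is even, 13t + 8 is even exactly when t is even. Thus t is even.

Both directions hold.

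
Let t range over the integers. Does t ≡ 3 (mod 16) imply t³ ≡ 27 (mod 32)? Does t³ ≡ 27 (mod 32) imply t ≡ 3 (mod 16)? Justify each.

Forward direction. This fails: take t = 19. Then 19 ≡ 3 (mod 16), but 19³ = 6859 ≡ 11 (mod 32), not 27.

Converse. The residues r modulo 32 with r³ ≡ 27 (mod 32) are exactly {3}, and each is ≡ 3 (mod 16).

Not equivalent: only (⇐) holds.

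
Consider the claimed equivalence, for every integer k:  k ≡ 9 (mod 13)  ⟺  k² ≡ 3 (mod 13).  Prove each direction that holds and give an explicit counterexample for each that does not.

(⟸) This fails: take k = 4. Then 4² = 16 ≡ 3 (mod 13), yet 4 ≡ 4 (mod 13), not 9.

(⟹) Suppose k ≡ 9 (mod 13). Write k = 13j + 9. Then (13j + 9)² = 169j² + 234j + 81 = 13(13j² + 18j + 6) + 3, so k² ≡ 3 (mod 13).

Not equivalent: only (⇒) holds.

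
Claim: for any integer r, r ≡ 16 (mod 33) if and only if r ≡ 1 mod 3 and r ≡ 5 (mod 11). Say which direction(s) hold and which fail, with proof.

Forward direction. Suppose r ≡ 16 (mod 33); write r = 33j + 16. Since 3 ∣ 33, reducing mod 3 gives r ≡ 16 ≡ 1 (mod 3); since 11 ∣ 33, reducing mod 11 gives r ≡ 16 ≡ 5 (mod 11).

Converse. If r ≡ 1 (mod 3) and r ≡ 5 (mod 11), then by the Chinese remainder theorem r ≡ 16 (mod 33). This is exactly r ≡ 16 (mod 33).

The biconditional holds.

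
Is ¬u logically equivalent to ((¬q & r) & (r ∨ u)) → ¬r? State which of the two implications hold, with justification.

[⇒] This fails. Under q = F, r = T, u = F, the left side is true but the right side is false.

[⇐] This fails. Under q = F, r = F, u = T, the left side is false but the right side is true.

Neither direction holds.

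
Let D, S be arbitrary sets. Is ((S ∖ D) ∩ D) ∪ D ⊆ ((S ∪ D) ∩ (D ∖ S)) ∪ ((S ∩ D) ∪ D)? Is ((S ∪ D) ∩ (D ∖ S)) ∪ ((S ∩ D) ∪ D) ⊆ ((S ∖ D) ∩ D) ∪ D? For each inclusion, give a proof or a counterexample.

The two sets are equal.

(⊆) Let x ∈ ((S ∖ D) ∩ D) ∪ D. Then either x ∈ D and x ∉ S; or x ∈ D ∩ S. In each case x ∈ ((S ∪ D) ∩ (D ∖ S)) ∪ ((S ∩ D) ∪ D), so ((S ∖ D) ∩ D) ∪ D ⊆ ((S ∪ D) ∩ (D ∖ S)) ∪ ((S ∩ D) ∪ D).

(⊇) Let x ∈ ((S ∪ D) ∩ (D ∖ S)) ∪ ((S ∩ D) ∪ D). Then either x ∈ D and x ∉ S; or x ∈ D ∩ S. In each case x ∈ ((S ∖ D) ∩ D) ∪ D, so ((S ∪ D) ∩ (D ∖ S)) ∪ ((S ∩ D) ∪ D) ⊆ ((S ∖ D) ∩ D) ∪ D.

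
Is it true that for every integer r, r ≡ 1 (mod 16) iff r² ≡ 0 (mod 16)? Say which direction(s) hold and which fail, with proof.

Both directions fail.

[⇒] This fails: take r = 1. Then 1 ≡ 1 (mod 16), but 1² = 1 ≡ 1 (mod 16), not 0.

[⇐] This fails: take r = 0. Then 0² = 0 ≡ 0 (mod 16), yet 0 ≡ 0 (mod 16), not 1.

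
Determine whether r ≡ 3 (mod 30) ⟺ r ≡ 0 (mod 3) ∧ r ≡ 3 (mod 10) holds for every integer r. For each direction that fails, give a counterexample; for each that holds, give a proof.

Both implications hold.

(→) Suppose r ≡ 3 (mod 30); write r = 30j + 3. Since 3 ∣ 30, reducing mod 3 gives r ≡ 3 ≡ 0 (mod 3); since 10 ∣ 30, reducing mod 10 gives r ≡ 3 (mod 10).

(←) Conversely, if r ≡ 0 (mod 3) and r ≡ 3 (mod 10), then by the Chinese remainder theorem r ≡ 3 (mod 30). This is exactly r ≡ 3 (mod 30).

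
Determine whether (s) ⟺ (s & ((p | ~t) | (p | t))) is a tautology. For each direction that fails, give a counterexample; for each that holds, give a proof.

(→) Assume the antecedent. If t is true, the antecedent forces (t = T, p = F, s = T) or (t = T, p = T, s = T), and s & ((p | ~t) | (p | t)) holds there. If t is false, the antecedent forces (t = F, p = F, s = T) or (t = F, p = T, s = T), and s & ((p | ~t) | (p | t)) holds there. Either way s & ((p | ~t) | (p | t)) holds.

(←) Assume the antecedent. If t is true, the antecedent forces (t = T, p = F, s = T) or (t = T, p = T, s = T), and s holds there. If t is false, the antecedent forces (t = F, p = F, s = T) or (t = F, p = T, s = T), and s holds there. Either way s holds.

Both directions hold.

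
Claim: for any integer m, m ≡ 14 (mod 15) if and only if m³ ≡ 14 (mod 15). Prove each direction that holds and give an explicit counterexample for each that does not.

Forward direction. Suppose m ≡ 14 (mod 15). Write m = 15j + 14. Then (15j + 14)³ = 3375j³ + 9450j² + 8820j + 2744 = 15(225j³ + 630j² + 588j + 182) + 14, so m³ ≡ 14 (mod 15).

Converse. Suppose m³ ≡ 14 (mod 15). The only residue r in {0, …, 14} with r³ ≡ 14 (mod 15) is r = 14, so m ≡ 14 (mod 15).

Equivalent; both directions hold.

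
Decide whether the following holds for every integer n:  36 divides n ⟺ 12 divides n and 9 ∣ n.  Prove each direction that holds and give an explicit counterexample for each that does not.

[⇒] If 36 ∣ n, write n = 36q. Since 36 = 3·12, n = 12·(3q), so 12 ∣ n; and since 36 = 4·9, n = 9·(4q), so 9 ∣ n.

[⇐] Suppose 12 ∣ n and 9 ∣ n. Any common multiple of 12 and 9 is a multiple of their lcm; here lcm(12, 9) = 12·9/gcd(12, 9) = 108/3 = 36, so 36 ∣ n.

Equivalent; both directions hold.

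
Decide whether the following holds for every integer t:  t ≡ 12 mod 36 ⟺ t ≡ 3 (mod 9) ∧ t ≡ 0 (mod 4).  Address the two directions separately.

(⟸) If t ≡ 3 (mod 9) and t ≡ 0 (mod 4), then by the Chinese remainder theorem t ≡ 12 (mod 36). This is exactly t ≡ 12 (mod 36).

(⟹) Suppose t ≡ 12 (mod 36); write t = 36j + 12. Since 9 ∣ 36, reducing mod 9 gives t ≡ 12 ≡ 3 (mod 9); since 4 ∣ 36, reducing mod 4 gives t ≡ 12 ≡ 0 (mod 4).

Both implications hold.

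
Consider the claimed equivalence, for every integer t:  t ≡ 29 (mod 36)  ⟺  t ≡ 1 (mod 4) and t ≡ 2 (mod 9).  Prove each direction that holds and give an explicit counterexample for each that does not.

The biconditional holds.

[⇒] Suppose t ≡ 29 (mod 36); write t = 36j + 29. Since 4 ∣ 36, reducing mod 4 gives t ≡ 29 ≡ 1 (mod 4); since 9 ∣ 36, reducing mod 9 gives t ≡ 29 ≡ 2 (mod 9).

[⇐] Conversely, if t ≡ 1 (mod 4) and t ≡ 2 (mod 9), then by the Chinese remainder theorem t ≡ 29 (mod 36). This is exactly t ≡ 29 (mod 36).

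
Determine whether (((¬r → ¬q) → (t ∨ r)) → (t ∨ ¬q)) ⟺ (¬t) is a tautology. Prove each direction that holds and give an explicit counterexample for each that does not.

[⇒] This fails. Under q = F, r = F, t = T, the left side is true but the right side is false.

[⇐] This fails. Under q = T, r = F, t = F, the left side is false but the right side is true.

Neither direction holds.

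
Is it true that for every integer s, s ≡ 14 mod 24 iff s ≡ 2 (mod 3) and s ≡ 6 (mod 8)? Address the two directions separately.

(⇒) Suppose s ≡ 14 (mod 24); write s = 24j + 14. Since 3 ∣ 24, reducing mod 3 gives s ≡ 14 ≡ 2 (mod 3); since 8 ∣ 24, reducing mod 8 gives s ≡ 14 ≡ 6 (mod 8).

(⇐) Conversely, if s ≡ 2 (mod 3) and s ≡ 6 (mod 8), then by the Chinese remainder theorem s ≡ 14 (mod 24). This is exactly s ≡ 14 (mod 24).

Equivalent; both directions hold.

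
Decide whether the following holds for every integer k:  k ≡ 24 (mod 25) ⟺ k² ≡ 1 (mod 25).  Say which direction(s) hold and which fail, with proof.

Forward direction. Suppose k ≡ 24 (mod 25). Write k = 25j + 24. Then (25j + 24)² = 625j² + 1200j + 576 = 25(25j² + 48j + 23) + 1, so k² ≡ 1 (mod 25).

Converse. This fails: take k = 1. Then 1² = 1 ≡ 1 (mod 25), yet 1 ≡ 1 (mod 25), not 24.

Only the forward implication holds.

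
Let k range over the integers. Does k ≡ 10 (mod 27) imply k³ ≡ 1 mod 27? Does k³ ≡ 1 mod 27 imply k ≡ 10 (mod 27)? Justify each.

Only the forward direction holds.

(⟸) This fails: take k = 1. Then 1³ = 1 ≡ 1 (mod 27), yet 1 ≡ 1 (mod 27), not 10.

(⟹) Suppose k ≡ 10 (mod 27). Write k = 27j + 10. Then (27j + 10)³ = 19683j³ + 21870j² + 8100j + 1000 = 27(729j³ + 810j² + 300j + 37) + 1, so k³ ≡ 1 (mod 27).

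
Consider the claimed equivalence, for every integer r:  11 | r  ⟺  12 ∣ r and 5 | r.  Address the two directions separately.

Neither implication holds.

Forward direction. This fails: take r = 11. Certainly 11 ∣ 11, but 12 ∤ 11.

Converse. This fails: take r = 60. Both 12 ∣ 60 and 5 ∣ 60, yet 60 is not a multiple of 11 (since 60 = 5·11 + 5), so 11 ∤ 60.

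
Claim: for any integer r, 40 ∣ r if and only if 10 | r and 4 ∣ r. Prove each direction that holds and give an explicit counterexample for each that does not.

(←) This fails: take r = 20. Both 10 ∣ 20 and 4 ∣ 20, yet 20 is not a multiple of 40 (since 20 = 0·40 + 20), so 40 ∤ 20.

(→) If 40 ∣ r, write r = 40q. Since 40 = 4·10, r = 10·(4q), so 10 ∣ r; and since 40 = 10·4, r = 4·(10q), so 4 ∣ r.

The forward direction holds; the converse fails.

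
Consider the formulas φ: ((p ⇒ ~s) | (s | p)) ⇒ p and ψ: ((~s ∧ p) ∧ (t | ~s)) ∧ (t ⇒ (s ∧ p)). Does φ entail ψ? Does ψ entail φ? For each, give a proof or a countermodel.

The forward direction fails; the converse holds.

Forward direction. This fails. Under p = T, t = T, s = F, the left side is true but the right side is false.

Converse. Assume the antecedent. If p is true, ((p ⇒ ~s) | (s | p)) ⇒ p reduces to true regardless of the other variables. If p is false, the antecedent cannot hold. Either way ((p ⇒ ~s) | (s | p)) ⇒ p holds.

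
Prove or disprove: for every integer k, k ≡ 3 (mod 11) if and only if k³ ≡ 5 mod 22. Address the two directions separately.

(⇒) This fails: take k = 14. Then 14 ≡ 3 (mod 11), but 14³ = 2744 ≡ 16 (mod 22), not 5.

(⇐) Conversely, the residues r modulo 22 with r³ ≡ 5 (mod 22) are exactly {3}, and each is ≡ 3 (mod 11).

Only the converse holds.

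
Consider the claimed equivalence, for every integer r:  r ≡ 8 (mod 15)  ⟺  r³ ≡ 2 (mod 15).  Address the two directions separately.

[⇒] Suppose r ≡ 8 (mod 15). Write r = 15j + 8. Then (15j + 8)³ = 3375j³ + 5400j² + 2880j + 512 = 15(225j³ + 360j² + 192j + 34) + 2, so r³ ≡ 2 (mod 15).

[⇐] Conversely, suppose r³ ≡ 2 (mod 15). The only residue r in {0, …, 14} with r³ ≡ 2 (mod 15) is r = 8, so r ≡ 8 (mod 15).

Both directions hold.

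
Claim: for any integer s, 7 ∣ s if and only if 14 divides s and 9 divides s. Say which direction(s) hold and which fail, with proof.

(⇒) fails; (⇐) holds.

(→) This fails: take s = 7. Certainly 7 ∣ 7, but 14 ∤ 7.

(←) Suppose 14 ∣ s and 9 ∣ s. Any common multiple of 14 and 9 is a multiple of their lcm; here gcd(14, 9) = 1, so lcm(14, 9) = 14·9 = 126, so 126 ∣ s. Since 7 ∣ 126, it follows that 7 ∣ s.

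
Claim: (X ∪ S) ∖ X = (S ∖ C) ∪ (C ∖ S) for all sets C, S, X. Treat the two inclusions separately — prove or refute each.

Forward inclusion. This inclusion fails. Take C = {1}, S = {1}, X = ∅; then 1 ∈ (X ∪ S) ∖ X but 1 ∉ (S ∖ C) ∪ (C ∖ S).

Reverse inclusion. This inclusion fails. Take C = {1}, S = ∅, X = ∅; then 1 ∈ (S ∖ C) ∪ (C ∖ S) but 1 ∉ (X ∪ S) ∖ X.

(⊆) fails and (⊇) fails.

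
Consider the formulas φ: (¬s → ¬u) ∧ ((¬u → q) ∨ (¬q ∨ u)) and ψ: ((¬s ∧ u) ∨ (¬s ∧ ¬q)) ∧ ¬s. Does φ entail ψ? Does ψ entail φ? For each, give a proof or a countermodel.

(⟹) This fails. Under u = F, q = T, s = F, the left side is true but the right side is false.

(⟸) This fails. Under u = T, q = F, s = F, the left side is false but the right side is true.

Both directions fail.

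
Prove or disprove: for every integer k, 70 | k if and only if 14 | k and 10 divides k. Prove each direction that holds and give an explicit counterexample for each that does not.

(⟸) Suppose 14 ∣ k and 10 ∣ k. Any common multiple of 14 and 10 is a multiple of their lcm; here lcm(14, 10) = 14·10/gcd(14, 10) = 140/2 = 70, so 70 ∣ k.

(⟹) If 70 ∣ k, write k = 70q. Since 70 = 5·14, k = 14·(5q), so 14 ∣ k; and since 70 = 7·10, k = 10·(7q), so 10 ∣ k.

The biconditional holds.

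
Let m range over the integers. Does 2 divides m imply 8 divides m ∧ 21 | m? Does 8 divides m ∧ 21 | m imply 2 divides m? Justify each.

The forward direction fails; the converse holds.

(⇒) This fails: take m = 2. Certainly 2 ∣ 2, but 8 ∤ 2.

(⇐) Suppose 8 ∣ m and 21 ∣ m. Any common multiple of 8 and 21 is a multiple of their lcm; here gcd(8, 21) = 1, so lcm(8, 21) = 8·21 = 168, so 168 ∣ m. Since 2 ∣ 168, it follows that 2 ∣ m.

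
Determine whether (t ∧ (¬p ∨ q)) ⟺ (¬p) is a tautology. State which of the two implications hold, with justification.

Both directions fail.

Forward direction. This fails. Under p = T, q = T, t = T, the left side is true but the right side is false.

Converse. This fails. Under p = F, q = F, t = F, the left side is false but the right side is true.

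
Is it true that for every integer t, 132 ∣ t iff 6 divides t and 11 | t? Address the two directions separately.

(⇒) If 132 ∣ t, write t = 132q. Since 132 = 22·6, t = 6·(22q), so 6 ∣ t; and since 132 = 12·11, t = 11·(12q), so 11 ∣ t.

(⇐) This fails: take t = 66. Both 6 ∣ 66 and 11 ∣ 66, yet 66 is not a multiple of 132 (since 66 = 0·132 + 66), so 132 ∤ 66.

(⇒) holds; (⇐) fails.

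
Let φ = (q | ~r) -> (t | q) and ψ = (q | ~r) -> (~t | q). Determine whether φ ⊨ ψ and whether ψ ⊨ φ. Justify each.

[⇒] This fails. Under t = T, q = F, r = F, the left side is true but the right side is false.

[⇐] This fails. Under t = F, q = F, r = F, the left side is false but the right side is true.

Neither direction holds.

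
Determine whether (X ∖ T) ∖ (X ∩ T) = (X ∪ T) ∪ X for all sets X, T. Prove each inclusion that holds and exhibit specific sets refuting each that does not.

The sets are not equal: only the forward inclusion holds.

(⟹) Let x ∈ (X ∖ T) ∖ (X ∩ T). Then x ∈ X and x ∉ T, from which x ∈ (X ∪ T) ∪ X.

(⟸) This inclusion fails. Take X = ∅, T = {1}; then 1 ∈ (X ∪ T) ∪ X but 1 ∉ (X ∖ T) ∖ (X ∩ T).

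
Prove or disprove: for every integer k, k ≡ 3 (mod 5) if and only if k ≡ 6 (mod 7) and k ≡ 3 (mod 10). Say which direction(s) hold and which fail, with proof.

The forward direction fails; the converse holds.

(⟹) This fails: k = 33 gives 33 ≡ 3 (mod 5) but 33 ≡ 5 (mod 7), so the conjunction on the right does not hold.

(⟸) Conversely, if k ≡ 6 (mod 7) and k ≡ 3 (mod 10), then by the Chinese remainder theorem k ≡ 13 (mod 70). Since 13 ≡ 3 (mod 5) and 5 ∣ 70, we get k ≡ 3 (mod 5).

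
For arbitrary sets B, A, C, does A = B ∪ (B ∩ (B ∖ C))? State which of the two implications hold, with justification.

Forward inclusion. This inclusion fails. Take B = ∅, A = {1}, C = ∅; then 1 ∈ A but 1 ∉ B ∪ (B ∩ (B ∖ C)).

Reverse inclusion. This inclusion fails. Take B = {1}, A = ∅, C = ∅; then 1 ∈ B ∪ (B ∩ (B ∖ C)) but 1 ∉ A.

Both inclusions fail.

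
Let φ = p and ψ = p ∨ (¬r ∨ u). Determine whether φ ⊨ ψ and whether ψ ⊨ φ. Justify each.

Only the forward direction holds.

(→) Assume the antecedent. If u is true, p ∨ (¬r ∨ u) reduces to true regardless of the other variables. If u is false, the antecedent forces (u = F, r = F, p = T) or (u = F, r = T, p = T), and p ∨ (¬r ∨ u) holds there. Either way p ∨ (¬r ∨ u) holds.

(←) This fails. Under u = F, r = F, p = F, the left side is false but the right side is true.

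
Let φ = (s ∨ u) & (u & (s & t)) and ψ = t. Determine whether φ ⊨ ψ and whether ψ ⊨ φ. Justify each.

Not equivalent: only (⇒) holds.

(→) Assume the antecedent. If u is true, the antecedent forces (u = T, t = T, s = T), and t holds there. If u is false, the antecedent cannot hold. Either way t holds.

(←) This fails. Under u = F, t = T, s = F, the left side is false but the right side is true.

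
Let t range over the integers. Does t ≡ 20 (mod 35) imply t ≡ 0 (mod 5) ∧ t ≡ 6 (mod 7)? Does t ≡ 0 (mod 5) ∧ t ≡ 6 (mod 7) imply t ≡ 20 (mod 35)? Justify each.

Forward direction. Suppose t ≡ 20 (mod 35); write t = 35j + 20. Since 5 ∣ 35, reducing mod 5 gives t ≡ 20 ≡ 0 (mod 5); since 7 ∣ 35, reducing mod 7 gives t ≡ 20 ≡ 6 (mod 7).

Converse. If t ≡ 0 (mod 5) and t ≡ 6 (mod 7), then by the Chinese remainder theorem t ≡ 20 (mod 35). This is exactly t ≡ 20 (mod 35).

The biconditional holds.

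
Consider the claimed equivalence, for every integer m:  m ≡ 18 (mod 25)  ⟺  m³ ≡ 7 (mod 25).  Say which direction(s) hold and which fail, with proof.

Both implications hold.

(⇒) Suppose m ≡ 18 (mod 25). Write m = 25j + 18. Then (25j + 18)³ = 15625j³ + 33750j² + 24300j + 5832 = 25(625j³ + 1350j² + 972j + 233) + 7, so m³ ≡ 7 (mod 25).

(⇐) Conversely, suppose m³ ≡ 7 (mod 25). The only residue r in {0, …, 24} with r³ ≡ 7 (mod 25) is r = 18, so m ≡ 18 (mod 25).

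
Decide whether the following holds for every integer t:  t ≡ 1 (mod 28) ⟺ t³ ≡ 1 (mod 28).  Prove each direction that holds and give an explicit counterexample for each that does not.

Only the forward direction holds.

(→) Suppose t ≡ 1 (mod 28). Write t = 28j + 1. Then (28j + 1)³ = 21952j³ + 2352j² + 84j + 1 = 28(784j³ + 84j² + 3j) + 1, so t³ ≡ 1 (mod 28).

(←) This fails: take t = 9. Then 9³ = 729 ≡ 1 (mod 28), yet 9 ≡ 9 (mod 28), not 1.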